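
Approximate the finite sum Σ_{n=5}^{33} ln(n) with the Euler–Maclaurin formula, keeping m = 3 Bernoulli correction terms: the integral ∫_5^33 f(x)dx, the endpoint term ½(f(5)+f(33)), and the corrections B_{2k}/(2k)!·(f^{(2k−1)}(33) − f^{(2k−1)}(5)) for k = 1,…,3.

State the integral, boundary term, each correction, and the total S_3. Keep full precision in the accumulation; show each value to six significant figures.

S_3 ≈ 81.8764

Integral: ∫_5^33 ln(x) dx = 79.3376.
Boundary: ½(f(5) + f(33)) = ½(1.60944 + 3.49651) = 2.55297.
Running total after boundary: 81.8905.
Correction k=1: B_{2}/2! · (f^{(1)}(33) − f^{(1)}(5)) = 1/12 · (0.0303030 − 0.200000) = -0.0141414.
Partial sum through k=1: 81.8764.
Correction k=2: B_{4}/4! · (f^{(3)}(33) − f^{(3)}(5)) = −1/720 · (5.56529e-05 − 0.0160000) = 2.21449e-05.
Partial sum through k=2: 81.8764.
Correction k=3: B_{6}/6! · (f^{(5)}(33) − f^{(5)}(5)) = 1/30240 · (6.13256e-07 − 0.00768000) = -2.53948e-07.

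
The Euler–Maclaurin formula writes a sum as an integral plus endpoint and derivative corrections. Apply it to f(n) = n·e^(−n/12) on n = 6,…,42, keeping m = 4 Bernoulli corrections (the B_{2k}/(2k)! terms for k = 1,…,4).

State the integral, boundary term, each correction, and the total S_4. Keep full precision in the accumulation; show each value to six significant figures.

S_4 ≈ 113.865

Integral: ∫_6^42 x·e^(−x/12) dx = 111.443.
Endpoint term: (f(6) + f(42))/2 = (3.63918 + 1.26829)/2 = 2.45374.
Integral + boundary = 113.896.
k=1: B_{2}/(2)! × [f^{(1)}(42) − f^{(1)}(6)] = 1/12 × (-0.0754935 − 0.303265) = -0.0315632.
Running total after k=1: 113.865.
k=2: B_{4}/(4)! × [f^{(3)}(42) − f^{(3)}(6)] = −1/720 × (-0.000104852 − 0.0105300) = 1.47707e-05.
Running total after k=2: 113.865.
k=3: B_{6}/(6)! × [f^{(5)}(42) − f^{(5)}(6)] = 1/30240 × (2.18442e-06 − 0.000131626) = -4.28046e-09.
Running total after k=3: 113.865.
k=4: B_{8}/(8)! × [f^{(7)}(42) − f^{(7)}(6)] = −1/1209600 × (3.53956e-08 − 1.32032e-06) = 1.06227e-12.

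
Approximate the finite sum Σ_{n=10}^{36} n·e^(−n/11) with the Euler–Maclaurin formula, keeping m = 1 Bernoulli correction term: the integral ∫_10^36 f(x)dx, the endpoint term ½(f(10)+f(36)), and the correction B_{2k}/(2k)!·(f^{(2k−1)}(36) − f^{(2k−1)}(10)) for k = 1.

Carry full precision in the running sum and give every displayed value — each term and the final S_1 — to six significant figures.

∫_10^36 x·e^(−x/11) dx evaluates to 73.4719.
Endpoint term: (f(10) + f(36))/2 = (4.02890 + 1.36450)/2 = 2.69670.
Running total after boundary: 76.1686.
Correction k=1: B_{2}/2! · (f^{(1)}(36) − f^{(1)}(10)) = 1/12 · (-0.0861430 − 0.0366264) = -0.0102308.

S_1 ≈ 76.1583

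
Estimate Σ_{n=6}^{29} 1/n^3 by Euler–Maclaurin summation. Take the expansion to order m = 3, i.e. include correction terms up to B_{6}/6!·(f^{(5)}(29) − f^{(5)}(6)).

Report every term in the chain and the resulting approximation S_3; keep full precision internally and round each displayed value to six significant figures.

S_3 ≈ 0.0158205

∫_6^29 1/x^3 dx evaluates to 0.0132944.
½[f(6) + f(29)] = ½[0.00462963 + 4.10021e-05] = 0.00233532.
So far: 0.0156297.
k=1: B_{2}/(2)! × [f^{(1)}(29) − f^{(1)}(6)] = 1/12 × (-4.24160e-06 − (-0.00231481)) = 0.000192548.
Partial sum through k=1: 0.0158222.
k=2: B_{4}/(4)! × [f^{(3)}(29) − f^{(3)}(6)] = −1/720 × (-1.00870e-07 − (-0.00128601)) = -1.78598e-06.
Partial sum through k=2: 0.0158204.
k=3: B_{6}/(6)! × [f^{(5)}(29) − f^{(5)}(6)] = 1/30240 × (-5.03752e-09 − (-0.00150034)) = 4.96143e-08.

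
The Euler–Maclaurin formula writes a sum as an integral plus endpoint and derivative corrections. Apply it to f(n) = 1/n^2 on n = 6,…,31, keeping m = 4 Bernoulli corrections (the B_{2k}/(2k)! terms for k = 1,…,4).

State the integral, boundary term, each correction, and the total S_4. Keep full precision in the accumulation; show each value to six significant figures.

Integral: ∫_6^31 1/x^2 dx = 0.134409.
Boundary: ½(f(6) + f(31)) = ½(0.0277778 + 0.00104058) = 0.0144092.
Running total after boundary: 0.148818.
Order-1 term: 1/12 · (-6.71344e-05 − (-0.00925926)) = 0.000766010.
Running total after k=1: 0.149584.
Order-2 term: −1/720 · (-8.38306e-07 − (-0.00308642)) = -4.28553e-06.
Running total after k=2: 0.149580.
Order-3 term: 1/30240 · (-2.61698e-08 − (-0.00257202)) = 8.50526e-08.
Running total after k=3: 0.149580.
Order-4 term: −1/1209600 · (-1.52498e-09 − (-0.00400091)) = -3.30763e-09.

S_4 ≈ 0.149580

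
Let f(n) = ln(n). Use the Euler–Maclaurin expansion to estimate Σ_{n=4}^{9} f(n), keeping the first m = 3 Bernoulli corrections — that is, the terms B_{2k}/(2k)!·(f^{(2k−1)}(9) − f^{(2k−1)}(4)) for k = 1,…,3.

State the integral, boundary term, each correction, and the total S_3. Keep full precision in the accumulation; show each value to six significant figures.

S_3 ≈ 11.0101

Integral: ∫_4^9 ln(x) dx = 9.22984.
½[f(4) + f(9)] = ½[1.38629 + 2.19722] = 1.79176.
Integral + boundary = 11.0216.
k=1: B_{2}/(2)! × [f^{(1)}(9) − f^{(1)}(4)] = 1/12 × (0.111111 − 0.250000) = -0.0115741.
Running total after k=1: 11.0100.
k=2: B_{4}/(4)! × [f^{(3)}(9) − f^{(3)}(4)] = −1/720 × (0.00274348 − 0.0312500) = 3.95924e-05.
Running total after k=2: 11.0101.
k=3: B_{6}/(6)! × [f^{(5)}(9) − f^{(5)}(4)] = 1/30240 × (0.000406442 − 0.0234375) = -7.61609e-07.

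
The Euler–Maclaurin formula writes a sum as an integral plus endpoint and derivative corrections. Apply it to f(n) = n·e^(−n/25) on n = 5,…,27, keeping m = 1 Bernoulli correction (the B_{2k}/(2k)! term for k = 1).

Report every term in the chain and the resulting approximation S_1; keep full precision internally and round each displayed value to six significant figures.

S_1 ≈ 179.148

∫_5^27 x·e^(−x/25) dx evaluates to 172.574.
Endpoint term: (f(5) + f(27))/2 = (4.09365 + 9.16908)/2 = 6.63137.
So far: 179.205.
Order-1 term: 1/12 · (-0.0271676 − 0.654985) = -0.0568460.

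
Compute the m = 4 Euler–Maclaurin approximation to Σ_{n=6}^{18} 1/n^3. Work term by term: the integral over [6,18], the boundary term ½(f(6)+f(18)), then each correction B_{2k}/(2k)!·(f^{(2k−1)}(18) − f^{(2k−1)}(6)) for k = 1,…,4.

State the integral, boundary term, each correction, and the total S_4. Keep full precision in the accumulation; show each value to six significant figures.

Integral: ∫_6^18 1/x^3 dx = 0.0123457.
½[f(6) + f(18)] = ½[0.00462963 + 0.000171468] = 0.00240055.
Integral + boundary = 0.0147462.
k=1: B_{2}/(2)! × [f^{(1)}(18) − f^{(1)}(6)] = 1/12 × (-2.85780e-05 − (-0.00231481)) = 0.000190520.
After k=1: 0.0149367.
k=2: B_{4}/(4)! × [f^{(3)}(18) − f^{(3)}(6)] = −1/720 × (-1.76407e-06 − (-0.00128601)) = -1.78367e-06.
After k=2: 0.0149350.
k=3: B_{6}/(6)! × [f^{(5)}(18) − f^{(5)}(6)] = 1/30240 × (-2.28676e-07 − (-0.00150034)) = 4.96070e-08.
After k=3: 0.0149350.
k=4: B_{8}/(8)! × [f^{(7)}(18) − f^{(7)}(6)] = −1/1209600 × (-5.08169e-08 − (-0.00300069)) = -2.48068e-09.

S_4 ≈ 0.0149350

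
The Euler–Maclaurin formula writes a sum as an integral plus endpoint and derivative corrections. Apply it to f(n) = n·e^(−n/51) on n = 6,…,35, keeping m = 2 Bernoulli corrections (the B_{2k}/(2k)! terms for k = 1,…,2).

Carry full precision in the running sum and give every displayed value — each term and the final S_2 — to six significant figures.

S_2 ≈ 387.653

The integral term ∫_6^35 x·e^(−x/51) dx = 376.228.
Endpoint term: (f(6) + f(35))/2 = (5.33406 + 17.6207)/2 = 11.4774.
Running total after boundary: 387.705.
k=1: B_{2}/(2)! × [f^{(1)}(35) − f^{(1)}(6)] = 1/12 × (0.157945 − 0.784420) = -0.0522063.
Running total after k=1: 387.653.
k=2: B_{4}/(4)! × [f^{(3)}(35) − f^{(3)}(6)] = −1/720 × (0.000447843 − 0.000985175) = 7.46294e-07.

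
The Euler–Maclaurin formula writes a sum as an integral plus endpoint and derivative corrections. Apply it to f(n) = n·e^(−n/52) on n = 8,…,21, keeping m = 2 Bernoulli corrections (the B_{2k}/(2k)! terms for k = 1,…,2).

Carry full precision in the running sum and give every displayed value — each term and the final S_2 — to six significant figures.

S_2 ≈ 150.747

Integral: ∫_8^21 x·e^(−x/52) dx = 140.333.
Boundary: ½(f(8) + f(21)) = ½(6.85923 + 14.0227) = 10.4410.
Running total after boundary: 150.774.
k=1: B_{2}/(2)! × [f^{(1)}(21) − f^{(1)}(8)] = 1/12 × (0.398080 − 0.725496) = -0.0272846.
Running total after k=1: 150.747.
k=2: B_{4}/(4)! × [f^{(3)}(21) − f^{(3)}(8)] = −1/720 × (0.000641114 − 0.000902479) = 3.63006e-07.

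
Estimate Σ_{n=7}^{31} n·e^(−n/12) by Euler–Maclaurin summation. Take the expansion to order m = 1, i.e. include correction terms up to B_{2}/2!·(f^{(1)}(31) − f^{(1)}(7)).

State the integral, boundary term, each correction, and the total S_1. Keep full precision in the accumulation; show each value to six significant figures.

The integral term ∫_7^31 x·e^(−x/12) dx = 88.2627.
Boundary: ½(f(7) + f(31)) = ½(3.90625 + 2.34118) = 3.12371.
So far: 91.3865.
Correction k=1: B_{2}/2! · (f^{(1)}(31) − f^{(1)}(7)) = 1/12 · (-0.119576 − 0.232515) = -0.0293409.

S_1 ≈ 91.3571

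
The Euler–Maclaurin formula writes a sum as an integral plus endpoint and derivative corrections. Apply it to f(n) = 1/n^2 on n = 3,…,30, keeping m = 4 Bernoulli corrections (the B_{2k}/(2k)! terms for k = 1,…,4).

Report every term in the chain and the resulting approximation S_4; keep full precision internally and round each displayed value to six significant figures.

Integral: ∫_3^30 1/x^2 dx = 0.300000.
Boundary: ½(f(3) + f(30)) = ½(0.111111 + 0.00111111) = 0.0561111.
Running total after boundary: 0.356111.
Order-1 term: 1/12 · (-7.40741e-05 − (-0.0740741)) = 0.00616667.
After k=1: 0.362278.
Order-2 term: −1/720 · (-9.87654e-07 − (-0.0987654)) = -0.000137173.
After k=2: 0.362141.
Order-3 term: 1/30240 · (-3.29218e-08 − (-0.329218)) = 1.08868e-05.
After k=3: 0.362151.
Order-4 term: −1/1209600 · (-2.04847e-09 − (-2.04847)) = -1.69351e-06.

S_4 ≈ 0.362150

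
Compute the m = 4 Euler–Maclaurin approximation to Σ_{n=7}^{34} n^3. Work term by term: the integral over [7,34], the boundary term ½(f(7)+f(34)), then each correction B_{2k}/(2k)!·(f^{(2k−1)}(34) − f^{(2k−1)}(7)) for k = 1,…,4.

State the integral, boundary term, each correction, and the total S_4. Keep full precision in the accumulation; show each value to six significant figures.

Integral: ∫_7^34 x^3 dx = 333484.
½[f(7) + f(34)] = ½[343.000 + 39304.0] = 19823.5.
Running total after boundary: 353307.
Order-1 term: 1/12 · (3468.00 − 147.000) = 276.750.
Partial sum through k=1: 353584.
Order-2 term: −1/720 · (6.00000 − 6.00000) = 0.00000.
Partial sum through k=2: 353584.
Order-3 term: 1/30240 · (0.00000 − 0.00000) = 0.00000.
Partial sum through k=3: 353584.
Order-4 term: −1/1209600 · (0.00000 − 0.00000) = 0.00000.

S_4 ≈ 353584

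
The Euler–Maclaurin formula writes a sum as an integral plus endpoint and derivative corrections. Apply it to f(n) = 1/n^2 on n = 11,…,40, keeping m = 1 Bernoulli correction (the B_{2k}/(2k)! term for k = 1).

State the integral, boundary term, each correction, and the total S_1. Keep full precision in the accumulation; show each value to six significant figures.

Integral: ∫_11^40 1/x^2 dx = 0.0659091.
½[f(11) + f(40)] = ½[0.00826446 + 0.000625000] = 0.00444473.
Running total after boundary: 0.0703538.
Order-1 term: 1/12 · (-3.12500e-05 − (-0.00150263)) = 0.000122615.

S_1 ≈ 0.0704764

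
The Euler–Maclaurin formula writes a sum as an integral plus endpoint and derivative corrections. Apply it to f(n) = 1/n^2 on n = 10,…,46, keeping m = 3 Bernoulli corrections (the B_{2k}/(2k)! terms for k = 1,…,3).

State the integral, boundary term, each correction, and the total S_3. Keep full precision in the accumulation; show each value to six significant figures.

S_3 ≈ 0.0836618

∫_10^46 1/x^2 dx evaluates to 0.0782609.
Boundary: ½(f(10) + f(46)) = ½(0.0100000 + 0.000472590) = 0.00523629.
Integral + boundary = 0.0834972.
k=1: B_{2}/(2)! × [f^{(1)}(46) − f^{(1)}(10)] = 1/12 × (-2.05474e-05 − (-0.00200000)) = 0.000164954.
Partial sum through k=1: 0.0836621.
k=2: B_{4}/(4)! × [f^{(3)}(46) − f^{(3)}(10)] = −1/720 × (-1.16526e-07 − (-0.000240000)) = -3.33171e-07.
Partial sum through k=2: 0.0836618.
k=3: B_{6}/(6)! × [f^{(5)}(46) − f^{(5)}(10)] = 1/30240 × (-1.65207e-09 − (-7.20000e-05)) = 2.38090e-09.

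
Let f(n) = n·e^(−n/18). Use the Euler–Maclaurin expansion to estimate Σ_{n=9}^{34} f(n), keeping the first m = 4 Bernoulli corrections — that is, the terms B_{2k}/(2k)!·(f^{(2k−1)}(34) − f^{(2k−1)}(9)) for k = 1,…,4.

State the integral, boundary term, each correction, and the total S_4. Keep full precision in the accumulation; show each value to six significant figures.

S_4 ≈ 158.477

The integral term ∫_9^34 x·e^(−x/18) dx = 153.213.
½[f(9) + f(34)] = ½[5.45878 + 5.14215] = 5.30046.
So far: 158.514.
k=1: B_{2}/(2)! × [f^{(1)}(34) − f^{(1)}(9)] = 1/12 × (-0.134435 − 0.303265) = -0.0364751.
Running total after k=1: 158.477.
k=2: B_{4}/(4)! × [f^{(3)}(34) − f^{(3)}(9)] = −1/720 × (0.000518655 − 0.00468002) = 5.77967e-06.
Running total after k=2: 158.477.
k=3: B_{6}/(6)! × [f^{(5)}(34) − f^{(5)}(9)] = 1/30240 × (4.48220e-06 − 2.60001e-05) = -7.11571e-10.
Running total after k=3: 158.477.
k=4: B_{8}/(8)! × [f^{(7)}(34) − f^{(7)}(9)] = −1/1209600 × (2.27272e-08 − 1.15913e-07) = 7.70383e-14.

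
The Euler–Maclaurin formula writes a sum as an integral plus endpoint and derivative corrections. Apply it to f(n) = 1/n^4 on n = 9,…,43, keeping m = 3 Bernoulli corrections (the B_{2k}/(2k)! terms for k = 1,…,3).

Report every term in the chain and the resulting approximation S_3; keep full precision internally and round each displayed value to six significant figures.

S_3 ≈ 0.000535018

Integral: ∫_9^43 1/x^4 dx = 0.000453055.
½[f(9) + f(43)] = ½[0.000152416 + 2.92500e-07] = 7.63541e-05.
Running total after boundary: 0.000529409.
k=1: B_{2}/(2)! × [f^{(1)}(43) − f^{(1)}(9)] = 1/12 × (-2.72093e-08 − (-6.77404e-05)) = 5.64276e-06.
Running total after k=1: 0.000535052.
k=2: B_{4}/(4)! × [f^{(3)}(43) − f^{(3)}(9)] = −1/720 × (-4.41471e-10 − (-2.50890e-05)) = -3.48452e-08.
Running total after k=2: 0.000535017.
k=3: B_{6}/(6)! × [f^{(5)}(43) − f^{(5)}(9)] = 1/30240 × (-1.33707e-11 − (-1.73455e-05)) = 5.73594e-10.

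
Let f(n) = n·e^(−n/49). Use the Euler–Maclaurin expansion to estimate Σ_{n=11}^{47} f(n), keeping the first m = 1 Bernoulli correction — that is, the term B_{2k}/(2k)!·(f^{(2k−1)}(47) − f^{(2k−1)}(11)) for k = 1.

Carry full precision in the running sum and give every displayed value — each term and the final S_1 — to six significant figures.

Integral: ∫_11^47 x·e^(−x/49) dx = 546.237.
Endpoint term: (f(11) + f(47))/2 = (8.78816 + 18.0107)/2 = 13.3994.
Integral + boundary = 559.636.
k=1: B_{2}/(2)! × [f^{(1)}(47) − f^{(1)}(11)] = 1/12 × (0.0156410 − 0.619574) = -0.0503277.

S_1 ≈ 559.586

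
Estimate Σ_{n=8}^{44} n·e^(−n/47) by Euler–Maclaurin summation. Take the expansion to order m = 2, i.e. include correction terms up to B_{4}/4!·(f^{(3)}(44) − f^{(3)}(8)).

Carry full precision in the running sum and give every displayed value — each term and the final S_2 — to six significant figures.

S_2 ≈ 515.228

The integral term ∫_8^44 x·e^(−x/47) dx = 503.284.
½[f(8) + f(44)] = ½[6.74788 + 17.2536] = 12.0007.
So far: 515.284.
Correction k=1: B_{2}/2! · (f^{(1)}(44) − f^{(1)}(8)) = 1/12 · (0.0250294 − 0.699913) = -0.0562403.
After k=1: 515.228.
Correction k=2: B_{4}/4! · (f^{(3)}(44) − f^{(3)}(8)) = −1/720 · (0.000366357 − 0.00108053) = 9.91903e-07.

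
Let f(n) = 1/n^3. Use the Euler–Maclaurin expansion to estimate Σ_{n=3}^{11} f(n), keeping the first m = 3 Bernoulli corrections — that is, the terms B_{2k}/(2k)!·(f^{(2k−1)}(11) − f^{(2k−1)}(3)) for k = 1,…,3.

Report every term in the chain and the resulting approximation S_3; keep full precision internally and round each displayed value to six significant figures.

∫_3^11 1/x^3 dx evaluates to 0.0514233.
Boundary: ½(f(3) + f(11)) = ½(0.0370370 + 0.000751315) = 0.0188942.
So far: 0.0703175.
Correction k=1: B_{2}/2! · (f^{(1)}(11) − f^{(1)}(3)) = 1/12 · (-0.000204904 − (-0.0370370)) = 0.00306934.
Partial sum through k=1: 0.0733868.
Correction k=2: B_{4}/4! · (f^{(3)}(11) − f^{(3)}(3)) = −1/720 · (-3.38684e-05 − (-0.0823045)) = -0.000114265.
Partial sum through k=2: 0.0732726.
Correction k=3: B_{6}/6! · (f^{(5)}(11) − f^{(5)}(3)) = 1/30240 · (-1.17560e-05 − (-0.384088)) = 1.27009e-05.

S_3 ≈ 0.0732853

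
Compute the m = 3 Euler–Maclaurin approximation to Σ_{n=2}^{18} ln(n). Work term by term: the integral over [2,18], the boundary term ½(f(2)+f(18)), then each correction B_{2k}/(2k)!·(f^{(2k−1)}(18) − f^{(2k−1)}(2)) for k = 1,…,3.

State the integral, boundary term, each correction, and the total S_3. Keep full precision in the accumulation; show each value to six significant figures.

Integral: ∫_2^18 ln(x) dx = 34.6404.
Endpoint term: (f(2) + f(18))/2 = (0.693147 + 2.89037)/2 = 1.79176.
Running total after boundary: 36.4322.
k=1: B_{2}/(2)! × [f^{(1)}(18) − f^{(1)}(2)] = 1/12 × (0.0555556 − 0.500000) = -0.0370370.
Running total after k=1: 36.3951.
k=2: B_{4}/(4)! × [f^{(3)}(18) − f^{(3)}(2)] = −1/720 × (0.000342936 − 0.250000) = 0.000346746.
Running total after k=2: 36.3955.
k=3: B_{6}/(6)! × [f^{(5)}(18) − f^{(5)}(2)] = 1/30240 × (1.27013e-05 − 0.750000) = -2.48012e-05.

S_3 ≈ 36.3954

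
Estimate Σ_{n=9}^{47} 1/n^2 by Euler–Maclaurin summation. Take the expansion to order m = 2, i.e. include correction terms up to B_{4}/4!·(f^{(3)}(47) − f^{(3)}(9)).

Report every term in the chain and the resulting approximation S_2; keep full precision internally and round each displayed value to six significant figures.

Integral: ∫_9^47 1/x^2 dx = 0.0898345.
Endpoint term: (f(9) + f(47))/2 = (0.0123457 + 0.000452694)/2 = 0.00639919.
So far: 0.0962337.
k=1: B_{2}/(2)! × [f^{(1)}(47) − f^{(1)}(9)] = 1/12 × (-1.92636e-05 − (-0.00274348)) = 0.000227018.
Partial sum through k=1: 0.0964607.
k=2: B_{4}/(4)! × [f^{(3)}(47) − f^{(3)}(9)] = −1/720 × (-1.04646e-07 − (-0.000406442)) = -5.64358e-07.

S_2 ≈ 0.0964602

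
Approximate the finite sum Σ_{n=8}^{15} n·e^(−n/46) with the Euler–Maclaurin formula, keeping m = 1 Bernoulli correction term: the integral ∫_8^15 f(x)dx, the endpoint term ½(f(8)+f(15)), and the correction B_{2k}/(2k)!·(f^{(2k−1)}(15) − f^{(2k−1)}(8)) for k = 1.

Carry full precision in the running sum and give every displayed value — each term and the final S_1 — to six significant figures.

S_1 ≈ 71.0270

The integral term ∫_8^15 x·e^(−x/46) dx = 62.2698.
Endpoint term: (f(8) + f(15))/2 = (6.72296 + 10.8261)/2 = 8.77455.
Integral + boundary = 71.0443.
k=1: B_{2}/(2)! × [f^{(1)}(15) − f^{(1)}(8)] = 1/12 × (0.486392 − 0.694219) = -0.0173189.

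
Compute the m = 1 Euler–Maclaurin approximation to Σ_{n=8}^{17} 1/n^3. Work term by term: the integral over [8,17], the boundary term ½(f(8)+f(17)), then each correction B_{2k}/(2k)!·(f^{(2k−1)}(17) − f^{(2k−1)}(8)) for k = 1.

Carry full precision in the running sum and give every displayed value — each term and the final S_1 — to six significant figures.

The integral term ∫_8^17 1/x^3 dx = 0.00608240.
½[f(8) + f(17)] = ½[0.00195312 + 0.000203542] = 0.00107833.
Integral + boundary = 0.00716073.
k=1: B_{2}/(2)! × [f^{(1)}(17) − f^{(1)}(8)] = 1/12 × (-3.59191e-05 − (-0.000732422)) = 5.80419e-05.

S_1 ≈ 0.00721877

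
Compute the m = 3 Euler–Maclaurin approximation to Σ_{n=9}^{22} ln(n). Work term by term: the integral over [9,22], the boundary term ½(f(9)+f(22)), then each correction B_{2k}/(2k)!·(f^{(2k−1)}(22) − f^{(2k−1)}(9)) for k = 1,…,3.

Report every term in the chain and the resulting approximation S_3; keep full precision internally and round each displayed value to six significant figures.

S_3 ≈ 37.8666

The integral term ∫_9^22 ln(x) dx = 35.2279.
Endpoint term: (f(9) + f(22))/2 = (2.19722 + 3.09104)/2 = 2.64413.
So far: 37.8720.
Correction k=1: B_{2}/2! · (f^{(1)}(22) − f^{(1)}(9)) = 1/12 · (0.0454545 − 0.111111) = -0.00547138.
Partial sum through k=1: 37.8666.
Correction k=2: B_{4}/4! · (f^{(3)}(22) − f^{(3)}(9)) = −1/720 · (0.000187829 − 0.00274348) = 3.54952e-06.
Partial sum through k=2: 37.8666.
Correction k=3: B_{6}/6! · (f^{(5)}(22) − f^{(5)}(9)) = 1/30240 · (4.65691e-06 − 0.000406442) = -1.32865e-08.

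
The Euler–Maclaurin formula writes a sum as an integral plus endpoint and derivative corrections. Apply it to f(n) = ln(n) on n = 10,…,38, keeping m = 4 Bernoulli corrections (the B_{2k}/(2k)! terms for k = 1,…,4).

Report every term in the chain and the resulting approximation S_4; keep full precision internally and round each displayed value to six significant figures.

The integral term ∫_10^38 ln(x) dx = 87.2024.
Boundary: ½(f(10) + f(38)) = ½(2.30259 + 3.63759) = 2.97009.
So far: 90.1725.
k=1: B_{2}/(2)! × [f^{(1)}(38) − f^{(1)}(10)] = 1/12 × (0.0263158 − 0.100000) = -0.00614035.
Running total after k=1: 90.1664.
k=2: B_{4}/(4)! × [f^{(3)}(38) − f^{(3)}(10)] = −1/720 × (3.64485e-05 − 0.00200000) = 2.72715e-06.
Running total after k=2: 90.1664.
k=3: B_{6}/(6)! × [f^{(5)}(38) − f^{(5)}(10)] = 1/30240 × (3.02896e-07 − 0.000240000) = -7.92649e-09.
Running total after k=3: 90.1664.
k=4: B_{8}/(8)! × [f^{(7)}(38) − f^{(7)}(10)] = −1/1209600 × (6.29285e-09 − 7.20000e-05) = 5.95186e-11.

S_4 ≈ 90.1664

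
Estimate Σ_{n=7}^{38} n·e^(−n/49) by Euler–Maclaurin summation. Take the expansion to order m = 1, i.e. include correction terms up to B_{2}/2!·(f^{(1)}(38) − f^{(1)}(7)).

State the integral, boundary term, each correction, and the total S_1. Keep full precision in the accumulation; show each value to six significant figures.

Integral: ∫_7^38 x·e^(−x/49) dx = 415.735.
Boundary: ½(f(7) + f(38)) = ½(6.06815 + 17.4978) = 11.7830.
So far: 427.517.
Order-1 term: 1/12 · (0.103371 − 0.743038) = -0.0533056.

S_1 ≈ 427.464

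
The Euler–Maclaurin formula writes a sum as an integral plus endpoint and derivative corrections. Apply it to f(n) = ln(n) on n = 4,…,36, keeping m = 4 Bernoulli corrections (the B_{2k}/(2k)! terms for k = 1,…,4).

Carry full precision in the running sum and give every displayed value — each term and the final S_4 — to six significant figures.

∫_4^36 ln(x) dx evaluates to 91.4615.
Endpoint term: (f(4) + f(36))/2 = (1.38629 + 3.58352)/2 = 2.48491.
Running total after boundary: 93.9464.
Correction k=1: B_{2}/2! · (f^{(1)}(36) − f^{(1)}(4)) = 1/12 · (0.0277778 − 0.250000) = -0.0185185.
Partial sum through k=1: 93.9279.
Correction k=2: B_{4}/4! · (f^{(3)}(36) − f^{(3)}(4)) = −1/720 · (4.28669e-05 − 0.0312500) = 4.33432e-05.
Partial sum through k=2: 93.9279.
Correction k=3: B_{6}/6! · (f^{(5)}(36) − f^{(5)}(4)) = 1/30240 · (3.96916e-07 − 0.0234375) = -7.75036e-07.
Partial sum through k=3: 93.9279.
Correction k=4: B_{8}/8! · (f^{(7)}(36) − f^{(7)}(4)) = −1/1209600 · (9.18787e-09 − 0.0439453) = 3.63304e-08.

S_4 ≈ 93.9279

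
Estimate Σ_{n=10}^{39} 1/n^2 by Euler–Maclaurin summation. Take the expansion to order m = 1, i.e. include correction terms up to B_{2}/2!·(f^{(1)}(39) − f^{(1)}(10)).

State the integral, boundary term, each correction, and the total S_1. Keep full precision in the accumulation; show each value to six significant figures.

S_1 ≈ 0.0798516

The integral term ∫_10^39 1/x^2 dx = 0.0743590.
Boundary: ½(f(10) + f(39)) = ½(0.0100000 + 0.000657462) = 0.00532873.
Running total after boundary: 0.0796877.
Correction k=1: B_{2}/2! · (f^{(1)}(39) − f^{(1)}(10)) = 1/12 · (-3.37160e-05 − (-0.00200000)) = 0.000163857.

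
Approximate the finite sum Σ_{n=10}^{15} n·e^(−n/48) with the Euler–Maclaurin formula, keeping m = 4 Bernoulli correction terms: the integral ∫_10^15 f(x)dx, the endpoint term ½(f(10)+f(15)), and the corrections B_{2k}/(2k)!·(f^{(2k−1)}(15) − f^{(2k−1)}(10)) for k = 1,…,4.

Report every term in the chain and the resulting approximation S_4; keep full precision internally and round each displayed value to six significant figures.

S_4 ≈ 57.5603

The integral term ∫_10^15 x·e^(−x/48) dx = 48.0251.
½[f(10) + f(15)] = ½[8.11936 + 10.9742] = 9.54680.
Integral + boundary = 57.5719.
Order-1 term: 1/12 · (0.502986 − 0.642783) = -0.0116498.
After k=1: 57.5603.
Order-2 term: −1/720 · (0.000853393 − 0.000983792) = 1.81109e-07.
After k=2: 57.5603.
Order-3 term: 1/30240 · (6.46040e-07 − 7.32898e-07) = -2.87230e-12.
After k=3: 57.5603.
Order-4 term: −1/1209600 · (4.00036e-10 − 4.50870e-10) = 4.20249e-17.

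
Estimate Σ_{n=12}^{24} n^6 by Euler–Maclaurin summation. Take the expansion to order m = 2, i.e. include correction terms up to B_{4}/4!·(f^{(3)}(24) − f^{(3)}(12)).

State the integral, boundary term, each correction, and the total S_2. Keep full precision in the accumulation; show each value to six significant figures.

S_2 ≈ 7.50991e+08

∫_12^24 x^6 dx evaluates to 6.50091e+08.
½[f(12) + f(24)] = ½[2.98598e+06 + 1.91103e+08] = 9.70445e+07.
Running total after boundary: 7.47136e+08.
Correction k=1: B_{2}/2! · (f^{(1)}(24) − f^{(1)}(12)) = 1/12 · (4.77757e+07 − 1.49299e+06) = 3.85690e+06.
Partial sum through k=1: 7.50993e+08.
Correction k=2: B_{4}/4! · (f^{(3)}(24) − f^{(3)}(12)) = −1/720 · (1.65888e+06 − 207360) = -2016.00.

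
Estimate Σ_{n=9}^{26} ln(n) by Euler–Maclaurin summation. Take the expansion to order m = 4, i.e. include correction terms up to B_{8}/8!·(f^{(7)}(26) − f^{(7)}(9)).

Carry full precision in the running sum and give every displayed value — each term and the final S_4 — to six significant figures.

S_4 ≈ 50.6571

The integral term ∫_9^26 ln(x) dx = 47.9355.
Boundary: ½(f(9) + f(26)) = ½(2.19722 + 3.25810) = 2.72766.
Integral + boundary = 50.6631.
k=1: B_{2}/(2)! × [f^{(1)}(26) − f^{(1)}(9)] = 1/12 × (0.0384615 − 0.111111) = -0.00605413.
After k=1: 50.6571.
k=2: B_{4}/(4)! × [f^{(3)}(26) − f^{(3)}(9)] = −1/720 × (0.000113792 − 0.00274348) = 3.65235e-06.
After k=2: 50.6571.
k=3: B_{6}/(6)! × [f^{(5)}(26) − f^{(5)}(9)] = 1/30240 × (2.01997e-06 − 0.000406442) = -1.33737e-08.
After k=3: 50.6571.
k=4: B_{8}/(8)! × [f^{(7)}(26) − f^{(7)}(9)] = −1/1209600 × (8.96436e-08 − 0.000150534) = 1.24375e-10.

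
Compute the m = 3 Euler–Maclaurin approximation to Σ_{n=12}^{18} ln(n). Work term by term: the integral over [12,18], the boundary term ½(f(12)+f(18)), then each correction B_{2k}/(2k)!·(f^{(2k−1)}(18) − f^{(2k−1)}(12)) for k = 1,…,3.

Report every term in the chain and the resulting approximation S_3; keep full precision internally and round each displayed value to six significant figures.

S_3 ≈ 18.8931

Integral: ∫_12^18 ln(x) dx = 16.2078.
Boundary: ½(f(12) + f(18)) = ½(2.48491 + 2.89037) = 2.68764.
Running total after boundary: 18.8955.
Correction k=1: B_{2}/2! · (f^{(1)}(18) − f^{(1)}(12)) = 1/12 · (0.0555556 − 0.0833333) = -0.00231481.
Partial sum through k=1: 18.8931.
Correction k=2: B_{4}/4! · (f^{(3)}(18) − f^{(3)}(12)) = −1/720 · (0.000342936 − 0.00115741) = 1.13121e-06.
Partial sum through k=2: 18.8931.
Correction k=3: B_{6}/6! · (f^{(5)}(18) − f^{(5)}(12)) = 1/30240 · (1.27013e-05 − 9.64506e-05) = -2.76949e-09.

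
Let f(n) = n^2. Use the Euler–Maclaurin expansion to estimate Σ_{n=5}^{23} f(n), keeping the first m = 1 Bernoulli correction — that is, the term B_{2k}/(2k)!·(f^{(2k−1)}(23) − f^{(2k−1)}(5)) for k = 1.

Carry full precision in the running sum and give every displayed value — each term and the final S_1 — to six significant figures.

S_1 ≈ 4294.00

Integral: ∫_5^23 x^2 dx = 4014.00.
½[f(5) + f(23)] = ½[25.0000 + 529.000] = 277.000.
Integral + boundary = 4291.00.
Order-1 term: 1/12 · (46.0000 − 10.0000) = 3.00000.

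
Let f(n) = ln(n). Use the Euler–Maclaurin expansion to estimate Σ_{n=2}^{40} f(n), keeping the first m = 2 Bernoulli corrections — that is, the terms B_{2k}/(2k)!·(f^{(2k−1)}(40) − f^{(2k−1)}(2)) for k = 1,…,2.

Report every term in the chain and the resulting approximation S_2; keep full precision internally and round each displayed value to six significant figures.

∫_2^40 ln(x) dx evaluates to 108.169.
Boundary: ½(f(2) + f(40)) = ½(0.693147 + 3.68888) = 2.19101.
So far: 110.360.
Correction k=1: B_{2}/2! · (f^{(1)}(40) − f^{(1)}(2)) = 1/12 · (0.0250000 − 0.500000) = -0.0395833.
Partial sum through k=1: 110.320.
Correction k=2: B_{4}/4! · (f^{(3)}(40) − f^{(3)}(2)) = −1/720 · (3.12500e-05 − 0.250000) = 0.000347179.

S_2 ≈ 110.321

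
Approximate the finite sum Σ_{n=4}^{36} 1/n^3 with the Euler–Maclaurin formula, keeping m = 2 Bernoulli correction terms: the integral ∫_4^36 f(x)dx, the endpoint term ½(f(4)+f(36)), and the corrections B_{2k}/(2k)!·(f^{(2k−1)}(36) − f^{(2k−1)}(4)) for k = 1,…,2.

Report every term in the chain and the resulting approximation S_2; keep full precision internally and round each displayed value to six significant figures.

Integral: ∫_4^36 1/x^3 dx = 0.0308642.
Endpoint term: (f(4) + f(36))/2 = (0.0156250 + 2.14335e-05)/2 = 0.00782322.
Integral + boundary = 0.0386874.
Order-1 term: 1/12 · (-1.78612e-06 − (-0.0117188)) = 0.000976414.
After k=1: 0.0396638.
Order-2 term: −1/720 · (-2.75636e-08 − (-0.0146484)) = -2.03450e-05.

S_2 ≈ 0.0396435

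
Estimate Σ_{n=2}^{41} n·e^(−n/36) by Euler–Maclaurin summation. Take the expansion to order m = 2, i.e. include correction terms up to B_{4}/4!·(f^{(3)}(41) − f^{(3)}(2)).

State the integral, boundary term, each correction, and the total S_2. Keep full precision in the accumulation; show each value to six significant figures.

S_2 ≈ 413.980

The integral term ∫_2^41 x·e^(−x/36) dx = 406.549.
½[f(2) + f(41)] = ½[1.89192 + 13.1272] = 7.50954.
Running total after boundary: 414.058.
Order-1 term: 1/12 · (-0.0444687 − 0.893406) = -0.0781562.
Partial sum through k=1: 413.980.
Order-2 term: −1/720 · (0.000459784 − 0.00214917) = 2.34637e-06.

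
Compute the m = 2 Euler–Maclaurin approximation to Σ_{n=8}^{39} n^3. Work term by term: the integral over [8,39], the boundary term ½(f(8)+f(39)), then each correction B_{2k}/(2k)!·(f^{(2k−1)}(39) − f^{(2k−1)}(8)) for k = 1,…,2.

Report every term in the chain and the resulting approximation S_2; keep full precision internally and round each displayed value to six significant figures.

The integral term ∫_8^39 x^3 dx = 577336.
½[f(8) + f(39)] = ½[512.000 + 59319.0] = 29915.5.
Running total after boundary: 607252.
k=1: B_{2}/(2)! × [f^{(1)}(39) − f^{(1)}(8)] = 1/12 × (4563.00 − 192.000) = 364.250.
Partial sum through k=1: 607616.
k=2: B_{4}/(4)! × [f^{(3)}(39) − f^{(3)}(8)] = −1/720 × (6.00000 − 6.00000) = 0.00000.

S_2 ≈ 607616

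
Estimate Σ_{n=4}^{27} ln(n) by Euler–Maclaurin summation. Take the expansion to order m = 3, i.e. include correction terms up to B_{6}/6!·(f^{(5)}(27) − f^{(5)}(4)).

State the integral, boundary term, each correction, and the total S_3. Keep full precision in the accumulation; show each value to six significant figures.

S_3 ≈ 62.7658

Integral: ∫_4^27 ln(x) dx = 60.4424.
Endpoint term: (f(4) + f(27))/2 = (1.38629 + 3.29584)/2 = 2.34107.
Integral + boundary = 62.7835.
Order-1 term: 1/12 · (0.0370370 − 0.250000) = -0.0177469.
Partial sum through k=1: 62.7657.
Order-2 term: −1/720 · (0.000101611 − 0.0312500) = 4.32617e-05.
Partial sum through k=2: 62.7658.
Order-3 term: 1/30240 · (1.67260e-06 − 0.0234375) = -7.74994e-07.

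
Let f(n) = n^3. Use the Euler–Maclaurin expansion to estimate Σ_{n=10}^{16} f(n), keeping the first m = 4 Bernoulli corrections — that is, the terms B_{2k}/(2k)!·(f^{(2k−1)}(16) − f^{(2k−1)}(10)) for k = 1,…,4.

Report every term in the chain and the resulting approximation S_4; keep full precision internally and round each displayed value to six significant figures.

∫_10^16 x^3 dx evaluates to 13884.0.
Endpoint term: (f(10) + f(16))/2 = (1000.00 + 4096.00)/2 = 2548.00.
Running total after boundary: 16432.0.
Order-1 term: 1/12 · (768.000 − 300.000) = 39.0000.
After k=1: 16471.0.
Order-2 term: −1/720 · (6.00000 − 6.00000) = 0.00000.
After k=2: 16471.0.
Order-3 term: 1/30240 · (0.00000 − 0.00000) = 0.00000.
After k=3: 16471.0.
Order-4 term: −1/1209600 · (0.00000 − 0.00000) = 0.00000.

S_4 ≈ 16471.0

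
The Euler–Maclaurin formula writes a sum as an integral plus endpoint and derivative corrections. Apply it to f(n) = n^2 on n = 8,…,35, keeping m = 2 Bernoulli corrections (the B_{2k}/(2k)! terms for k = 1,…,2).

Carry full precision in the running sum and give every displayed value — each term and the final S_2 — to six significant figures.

∫_8^35 x^2 dx evaluates to 14121.0.
½[f(8) + f(35)] = ½[64.0000 + 1225.00] = 644.500.
Integral + boundary = 14765.5.
Order-1 term: 1/12 · (70.0000 − 16.0000) = 4.50000.
After k=1: 14770.0.
Order-2 term: −1/720 · (0.00000 − 0.00000) = 0.00000.

S_2 ≈ 14770.0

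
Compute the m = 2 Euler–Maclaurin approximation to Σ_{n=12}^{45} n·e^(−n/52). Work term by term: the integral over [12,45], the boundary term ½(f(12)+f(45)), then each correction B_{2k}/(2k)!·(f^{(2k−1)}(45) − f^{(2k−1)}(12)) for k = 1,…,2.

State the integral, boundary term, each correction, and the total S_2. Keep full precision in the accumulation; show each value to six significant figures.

∫_12^45 x·e^(−x/52) dx evaluates to 519.207.
½[f(12) + f(45)] = ½[9.52707 + 18.9400] = 14.2336.
So far: 533.441.
Correction k=1: B_{2}/2! · (f^{(1)}(45) − f^{(1)}(12)) = 1/12 · (0.0566582 − 0.610710) = -0.0461710.
Partial sum through k=1: 533.395.
Correction k=2: B_{4}/4! · (f^{(3)}(45) − f^{(3)}(12)) = −1/720 · (0.000332262 − 0.000813075) = 6.67795e-07.

S_2 ≈ 533.395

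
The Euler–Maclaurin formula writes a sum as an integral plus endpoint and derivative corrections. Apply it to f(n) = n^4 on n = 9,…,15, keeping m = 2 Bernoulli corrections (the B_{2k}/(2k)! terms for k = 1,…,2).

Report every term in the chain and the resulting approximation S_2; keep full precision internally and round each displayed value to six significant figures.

Integral: ∫_9^15 x^4 dx = 140065.
Boundary: ½(f(9) + f(15)) = ½(6561.00 + 50625.0) = 28593.0.
Running total after boundary: 168658.
Correction k=1: B_{2}/2! · (f^{(1)}(15) − f^{(1)}(9)) = 1/12 · (13500.0 − 2916.00) = 882.000.
After k=1: 169540.
Correction k=2: B_{4}/4! · (f^{(3)}(15) − f^{(3)}(9)) = −1/720 · (360.000 − 216.000) = -0.200000.

S_2 ≈ 169540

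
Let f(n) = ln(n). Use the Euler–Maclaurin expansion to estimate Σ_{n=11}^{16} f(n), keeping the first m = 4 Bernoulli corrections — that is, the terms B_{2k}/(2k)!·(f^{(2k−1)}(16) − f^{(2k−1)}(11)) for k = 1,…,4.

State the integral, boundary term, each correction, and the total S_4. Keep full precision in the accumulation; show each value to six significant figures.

S_4 ≈ 15.5674

Integral: ∫_11^16 ln(x) dx = 12.9846.
Boundary: ½(f(11) + f(16)) = ½(2.39790 + 2.77259) = 2.58524.
Running total after boundary: 15.5698.
Correction k=1: B_{2}/2! · (f^{(1)}(16) − f^{(1)}(11)) = 1/12 · (0.0625000 − 0.0909091) = -0.00236742.
Running total after k=1: 15.5674.
Correction k=2: B_{4}/4! · (f^{(3)}(16) − f^{(3)}(11)) = −1/720 · (0.000488281 − 0.00150263) = 1.40882e-06.
Running total after k=2: 15.5674.
Correction k=3: B_{6}/6! · (f^{(5)}(16) − f^{(5)}(11)) = 1/30240 · (2.28882e-05 − 0.000149021) = -4.17106e-09.
Running total after k=3: 15.5674.
Correction k=4: B_{8}/8! · (f^{(7)}(16) − f^{(7)}(11)) = −1/1209600 · (2.68221e-06 − 3.69474e-05) = 2.83277e-11.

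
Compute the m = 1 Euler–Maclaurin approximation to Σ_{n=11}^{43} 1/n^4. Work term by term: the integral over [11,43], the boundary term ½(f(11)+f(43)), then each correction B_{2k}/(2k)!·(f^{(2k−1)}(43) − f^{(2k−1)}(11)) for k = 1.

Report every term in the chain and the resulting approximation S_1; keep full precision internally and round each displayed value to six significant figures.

S_1 ≈ 0.000282610

∫_11^43 1/x^4 dx evaluates to 0.000246246.
Boundary: ½(f(11) + f(43)) = ½(6.83013e-05 + 2.92500e-07) = 3.42969e-05.
Integral + boundary = 0.000280543.
k=1: B_{2}/(2)! × [f^{(1)}(43) − f^{(1)}(11)] = 1/12 × (-2.72093e-08 − (-2.48369e-05)) = 2.06747e-06.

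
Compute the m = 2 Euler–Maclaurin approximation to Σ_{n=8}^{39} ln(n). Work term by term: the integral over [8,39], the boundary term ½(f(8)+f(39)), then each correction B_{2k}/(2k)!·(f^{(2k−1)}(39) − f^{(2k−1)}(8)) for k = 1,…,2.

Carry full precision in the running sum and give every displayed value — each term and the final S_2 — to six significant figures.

S_2 ≈ 98.1066

The integral term ∫_8^39 ln(x) dx = 95.2434.
½[f(8) + f(39)] = ½[2.07944 + 3.66356] = 2.87150.
So far: 98.1149.
Order-1 term: 1/12 · (0.0256410 − 0.125000) = -0.00827991.
After k=1: 98.1066.
Order-2 term: −1/720 · (3.37160e-05 − 0.00390625) = 5.37852e-06.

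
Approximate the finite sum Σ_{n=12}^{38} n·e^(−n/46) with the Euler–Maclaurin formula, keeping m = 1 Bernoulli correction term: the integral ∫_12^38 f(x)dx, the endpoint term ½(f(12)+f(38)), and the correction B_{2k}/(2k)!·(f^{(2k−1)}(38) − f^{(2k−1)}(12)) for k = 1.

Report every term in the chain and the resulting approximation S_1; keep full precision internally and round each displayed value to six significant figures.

The integral term ∫_12^38 x·e^(−x/46) dx = 363.877.
Endpoint term: (f(12) + f(38))/2 = (9.24458 + 16.6348)/2 = 12.9397.
Integral + boundary = 376.817.
k=1: B_{2}/(2)! × [f^{(1)}(38) − f^{(1)}(12)] = 1/12 × (0.0761320 − 0.569412) = -0.0411067.

S_1 ≈ 376.776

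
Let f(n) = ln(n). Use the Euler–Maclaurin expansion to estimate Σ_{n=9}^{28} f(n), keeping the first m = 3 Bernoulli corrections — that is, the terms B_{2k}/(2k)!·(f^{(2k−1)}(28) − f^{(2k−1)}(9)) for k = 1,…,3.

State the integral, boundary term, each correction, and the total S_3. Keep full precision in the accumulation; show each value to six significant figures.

S_3 ≈ 57.2851

∫_9^28 ln(x) dx evaluates to 54.5267.
½[f(9) + f(28)] = ½[2.19722 + 3.33220] = 2.76471.
So far: 57.2914.
Correction k=1: B_{2}/2! · (f^{(1)}(28) − f^{(1)}(9)) = 1/12 · (0.0357143 − 0.111111) = -0.00628307.
After k=1: 57.2851.
Correction k=2: B_{4}/4! · (f^{(3)}(28) − f^{(3)}(9)) = −1/720 · (9.11079e-05 − 0.00274348) = 3.68386e-06.
After k=2: 57.2851.
Correction k=3: B_{6}/6! · (f^{(5)}(28) − f^{(5)}(9)) = 1/30240 · (1.39451e-06 − 0.000406442) = -1.33944e-08.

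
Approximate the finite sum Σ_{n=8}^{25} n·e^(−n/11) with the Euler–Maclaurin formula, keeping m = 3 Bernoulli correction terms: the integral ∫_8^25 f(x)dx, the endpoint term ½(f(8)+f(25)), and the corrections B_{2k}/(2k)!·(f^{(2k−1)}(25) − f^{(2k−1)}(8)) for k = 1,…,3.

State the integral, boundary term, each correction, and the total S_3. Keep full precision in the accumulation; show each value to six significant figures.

∫_8^25 x·e^(−x/11) dx evaluates to 60.1938.
Endpoint term: (f(8) + f(25))/2 = (3.86580 + 2.57577)/2 = 3.22079.
Integral + boundary = 63.4146.
Correction k=1: B_{2}/2! · (f^{(1)}(25) − f^{(1)}(8)) = 1/12 · (-0.131130 − 0.131789) = -0.0219099.
After k=1: 63.3927.
Correction k=2: B_{4}/4! · (f^{(3)}(25) − f^{(3)}(8)) = −1/720 · (0.000619269 − 0.00907635) = 1.17460e-05.
After k=2: 63.3927.
Correction k=3: B_{6}/6! · (f^{(5)}(25) − f^{(5)}(8)) = 1/30240 · (1.91922e-05 − 0.000141021) = -4.02873e-09.

S_3 ≈ 63.3927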